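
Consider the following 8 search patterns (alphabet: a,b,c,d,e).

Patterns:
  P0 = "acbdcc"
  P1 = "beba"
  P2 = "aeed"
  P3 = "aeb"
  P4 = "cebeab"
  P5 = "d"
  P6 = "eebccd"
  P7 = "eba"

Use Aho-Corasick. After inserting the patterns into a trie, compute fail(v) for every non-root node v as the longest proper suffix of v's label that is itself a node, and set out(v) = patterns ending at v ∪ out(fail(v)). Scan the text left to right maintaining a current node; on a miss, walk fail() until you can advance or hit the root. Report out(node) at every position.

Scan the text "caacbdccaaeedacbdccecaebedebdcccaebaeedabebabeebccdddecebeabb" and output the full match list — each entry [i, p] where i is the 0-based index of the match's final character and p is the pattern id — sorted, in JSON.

Construct AC machine:
Trie (insert patterns):
  n0 'ε': a→1 b→7 c→15 d→21 e→22
  n1 'a': c→2 e→11
  n2 'ac': b→3
  n3 'acb': d→4
  n4 'acbd': c→5
  n5 'acbdc': c→6
  n6 'acbdcc': ·  [P0 ends]
  n7 'b': e→8
  n8 'be': b→9
  n9 'beb': a→10
  n10 'beba': ·  [P1 ends]
  n11 'ae': b→14 e→12
  n12 'aee': d→13
  n13 'aeed': ·  [P2 ends]
  n14 'aeb': ·  [P3 ends]
  n15 'c': e→16
  n16 'ce': b→17
  n17 'ceb': e→18
  n18 'cebe': a→19
  n19 'cebea': b→20
  n20 'cebeab': ·  [P4 ends]
  n21 'd': ·  [P5 ends]
  n22 'e': b→28 e→23
  n23 'ee': b→24
  n24 'eeb': c→25
  n25 'eebc': c→26
  n26 'eebcc': d→27
  n27 'eebccd': ·  [P6 ends]
  n28 'eb': a→29
  n29 'eba': ·  [P7 ends]

BFS fail/out derivation:
  n1('a'): parent n0 fail=0; on 'a' 0 → fail=0;  out ∅∪∅=∅
  n7('b'): parent n0 fail=0; on 'b' 0 → fail=0;  out ∅∪∅=∅
  n15('c'): parent n0 fail=0; on 'c' 0 → fail=0;  out ∅∪∅=∅
  n21('d'): parent n0 fail=0; on 'd' 0 → fail=0;  out {5}∪∅={5}
  n22('e'): parent n0 fail=0; on 'e' 0 → fail=0;  out ∅∪∅=∅
  n2('ac'): parent n1 fail=0; on 'c' 0 → fail=15;  out ∅∪∅=∅
  n8('be'): parent n7 fail=0; on 'e' 0 → fail=22;  out ∅∪∅=∅
  n11('ae'): parent n1 fail=0; on 'e' 0 → fail=22;  out ∅∪∅=∅
  n16('ce'): parent n15 fail=0; on 'e' 0 → fail=22;  out ∅∪∅=∅
  n23('ee'): parent n22 fail=0; on 'e' 0 → fail=22;  out ∅∪∅=∅
  n28('eb'): parent n22 fail=0; on 'b' 0 → fail=7;  out ∅∪∅=∅
  n3('acb'): parent n2 fail=15; on 'b' 15→0 → fail=7;  out ∅∪∅=∅
  n9('beb'): parent n8 fail=22; on 'b' 22 → fail=28;  out ∅∪∅=∅
  n12('aee'): parent n11 fail=22; on 'e' 22 → fail=23;  out ∅∪∅=∅
  n14('aeb'): parent n11 fail=22; on 'b' 22 → fail=28;  out {3}∪∅={3}
  n17('ceb'): parent n16 fail=22; on 'b' 22 → fail=28;  out ∅∪∅=∅
  n24('eeb'): parent n23 fail=22; on 'b' 22 → fail=28;  out ∅∪∅=∅
  n29('eba'): parent n28 fail=7; on 'a' 7→0 → fail=1;  out {7}∪∅={7}
  n4('acbd'): parent n3 fail=7; on 'd' 7→0 → fail=21;  out ∅∪{5}={5}
  n10('beba'): parent n9 fail=28; on 'a' 28 → fail=29;  out {1}∪{7}={1,7}
  n13('aeed'): parent n12 fail=23; on 'd' 23→22→0 → fail=21;  out {2}∪{5}={2,5}
  n18('cebe'): parent n17 fail=28; on 'e' 28→7 → fail=8;  out ∅∪∅=∅
  n25('eebc'): parent n24 fail=28; on 'c' 28→7→0 → fail=15;  out ∅∪∅=∅
  n5('acbdc'): parent n4 fail=21; on 'c' 21→0 → fail=15;  out ∅∪∅=∅
  n19('cebea'): parent n18 fail=8; on 'a' 8→22→0 → fail=1;  out ∅∪∅=∅
  n26('eebcc'): parent n25 fail=15; on 'c' 15→0 → fail=15;  out ∅∪∅=∅
  n6('acbdcc'): parent n5 fail=15; on 'c' 15→0 → fail=15;  out {0}∪∅={0}
  n20('cebeab'): parent n19 fail=1; on 'b' 1→0 → fail=7;  out {4}∪∅={4}
  n27('eebccd'): parent n26 fail=15; on 'd' 15→0 → fail=21;  out {6}∪{5}={5,6}

Scan:
i=0 'c': node 0→15
i=1 'a': node 15→1 ·f
i=2 'a': node 1→1 ·f
i=3 'c': node 1→2
i=4 'b': node 2→3
i=5 'd': node 3→4  → match P5@[5:5]
i=6 'c': node 4→5
i=7 'c': node 5→6  → match P0@[2:7]
i=8 'a': node 6→1 ·f
i=9 'a': node 1→1 ·f
i=10 'e': node 1→11
i=11 'e': node 11→12
i=12 'd': node 12→13  → match P2@[9:12],P5@[12:12]
i=13 'a': node 13→1 ·f
i=14 'c': node 1→2
i=15 'b': node 2→3
i=16 'd': node 3→4  → match P5@[16:16]
i=17 'c': node 4→5
i=18 'c': node 5→6  → match P0@[13:18]
i=19 'e': node 6→16 ·f
i=20 'c': node 16→15 ·f
i=21 'a': node 15→1 ·f
i=22 'e': node 1→11
i=23 'b': node 11→14  → match P3@[21:23]
i=24 'e': node 14→8 ·f
i=25 'd': node 8→21 ·f  → match P5@[25:25]
i=26 'e': node 21→22 ·f
i=27 'b': node 22→28
i=28 'd': node 28→21 ·f  → match P5@[28:28]
i=29 'c': node 21→15 ·f
i=30 'c': node 15→15 ·f
i=31 'c': node 15→15 ·f
i=32 'a': node 15→1 ·f
i=33 'e': node 1→11
i=34 'b': node 11→14  → match P3@[32:34]
i=35 'a': node 14→29 ·f  → match P7@[33:35]
i=36 'e': node 29→11 ·f
i=37 'e': node 11→12
i=38 'd': node 12→13  → match P2@[35:38],P5@[38:38]
i=39 'a': node 13→1 ·f
i=40 'b': node 1→7 ·f
i=41 'e': node 7→8
i=42 'b': node 8→9
i=43 'a': node 9→10  → match P1@[40:43],P7@[41:43]
i=44 'b': node 10→7 ·f
i=45 'e': node 7→8
i=46 'e': node 8→23 ·f
i=47 'b': node 23→24
i=48 'c': node 24→25
i=49 'c': node 25→26
i=50 'd': node 26→27  → match P5@[50:50],P6@[45:50]
i=51 'd': node 27→21 ·f  → match P5@[51:51]
i=52 'd': node 21→21 ·f  → match P5@[52:52]
i=53 'e': node 21→22 ·f
i=54 'c': node 22→15 ·f
i=55 'e': node 15→16
i=56 'b': node 16→17
i=57 'e': node 17→18
i=58 'a': node 18→19
i=59 'b': node 19→20  → match P4@[54:59]
i=60 'b': node 20→7 ·f

Matches: [[5,5],[7,0],[12,2],[12,5],[16,5],[18,0],[23,3],[25,5],[28,5],[34,3],[35,7],[38,2],[38,5],[43,1],[43,7],[50,5],[50,6],[51,5],[52,5],[59,4]]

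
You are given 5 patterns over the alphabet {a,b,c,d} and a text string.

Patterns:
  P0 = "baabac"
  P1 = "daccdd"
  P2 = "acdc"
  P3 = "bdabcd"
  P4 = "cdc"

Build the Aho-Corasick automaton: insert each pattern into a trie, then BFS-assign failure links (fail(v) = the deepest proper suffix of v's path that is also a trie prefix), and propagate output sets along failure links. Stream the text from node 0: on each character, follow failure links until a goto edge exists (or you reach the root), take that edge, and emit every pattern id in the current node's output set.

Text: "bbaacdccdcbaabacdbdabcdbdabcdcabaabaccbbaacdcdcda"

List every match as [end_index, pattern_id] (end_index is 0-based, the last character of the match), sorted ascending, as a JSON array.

Build automaton:
Trie nodes:
  0='ε' goto a→13 b→1 c→22 d→7
  1='b' goto a→2 d→17
  2='ba' goto a→3
  3='baa' goto b→4
  4='baab' goto a→5
  5='baaba' goto c→6
  6='baabac' goto ·  [P0 ends]
  7='d' goto a→8
  8='da' goto c→9
  9='dac' goto c→10
  10='dacc' goto d→11
  11='daccd' goto d→12
  12='daccdd' goto ·  [P1 ends]
  13='a' goto c→14
  14='ac' goto d→15
  15='acd' goto c→16
  16='acdc' goto ·  [P2 ends]
  17='bd' goto a→18
  18='bda' goto b→19
  19='bdab' goto c→20
  20='bdabc' goto d→21
  21='bdabcd' goto ·  [P3 ends]
  22='c' goto d→23
  23='cd' goto c→24
  24='cdc' goto ·  [P4 ends]

BFS fail/out derivation:
  n1('b'): parent n0 fail=0; on 'b' 0 → fail=0;  out ∅∪∅=∅
  n7('d'): parent n0 fail=0; on 'd' 0 → fail=0;  out ∅∪∅=∅
  n13('a'): parent n0 fail=0; on 'a' 0 → fail=0;  out ∅∪∅=∅
  n22('c'): parent n0 fail=0; on 'c' 0 → fail=0;  out ∅∪∅=∅
  n2('ba'): parent n1 fail=0; on 'a' 0 → fail=13;  out ∅∪∅=∅
  n8('da'): parent n7 fail=0; on 'a' 0 → fail=13;  out ∅∪∅=∅
  n14('ac'): parent n13 fail=0; on 'c' 0 → fail=22;  out ∅∪∅=∅
  n17('bd'): parent n1 fail=0; on 'd' 0 → fail=7;  out ∅∪∅=∅
  n23('cd'): parent n22 fail=0; on 'd' 0 → fail=7;  out ∅∪∅=∅
  n3('baa'): parent n2 fail=13; on 'a' 13→0 → fail=13;  out ∅∪∅=∅
  n9('dac'): parent n8 fail=13; on 'c' 13 → fail=14;  out ∅∪∅=∅
  n15('acd'): parent n14 fail=22; on 'd' 22 → fail=23;  out ∅∪∅=∅
  n18('bda'): parent n17 fail=7; on 'a' 7 → fail=8;  out ∅∪∅=∅
  n24('cdc'): parent n23 fail=7; on 'c' 7→0 → fail=22;  out {4}∪∅={4}
  n4('baab'): parent n3 fail=13; on 'b' 13→0 → fail=1;  out ∅∪∅=∅
  n10('dacc'): parent n9 fail=14; on 'c' 14→22→0 → fail=22;  out ∅∪∅=∅
  n16('acdc'): parent n15 fail=23; on 'c' 23 → fail=24;  out {2}∪{4}={2,4}
  n19('bdab'): parent n18 fail=8; on 'b' 8→13→0 → fail=1;  out ∅∪∅=∅
  n5('baaba'): parent n4 fail=1; on 'a' 1 → fail=2;  out ∅∪∅=∅
  n11('daccd'): parent n10 fail=22; on 'd' 22 → fail=23;  out ∅∪∅=∅
  n20('bdabc'): parent n19 fail=1; on 'c' 1→0 → fail=22;  out ∅∪∅=∅
  n6('baabac'): parent n5 fail=2; on 'c' 2→13 → fail=14;  out {0}∪∅={0}
  n12('daccdd'): parent n11 fail=23; on 'd' 23→7→0 → fail=7;  out {1}∪∅={1}
  n21('bdabcd'): parent n20 fail=22; on 'd' 22 → fail=23;  out {3}∪∅={3}

Scan:
pos 0 'b': at 1
pos 1 'b': at 1 (fail-walked)
pos 2 'a': at 2
pos 3 'a': at 3
pos 4 'c': at 14 (fail-walked)
pos 5 'd': at 15
pos 6 'c': at 16  ** P2@[3:6],P4@[4:6]
pos 7 'c': at 22 (fail-walked)
pos 8 'd': at 23
pos 9 'c': at 24  ** P4@[7:9]
pos 10 'b': at 1 (fail-walked)
pos 11 'a': at 2
pos 12 'a': at 3
pos 13 'b': at 4
pos 14 'a': at 5
pos 15 'c': at 6  ** P0@[10:15]
pos 16 'd': at 15 (fail-walked)
pos 17 'b': at 1 (fail-walked)
pos 18 'd': at 17
pos 19 'a': at 18
pos 20 'b': at 19
pos 21 'c': at 20
pos 22 'd': at 21  ** P3@[17:22]
pos 23 'b': at 1 (fail-walked)
pos 24 'd': at 17
pos 25 'a': at 18
pos 26 'b': at 19
pos 27 'c': at 20
pos 28 'd': at 21  ** P3@[23:28]
pos 29 'c': at 24 (fail-walked)  ** P4@[27:29]
pos 30 'a': at 13 (fail-walked)
pos 31 'b': at 1 (fail-walked)
pos 32 'a': at 2
pos 33 'a': at 3
pos 34 'b': at 4
pos 35 'a': at 5
pos 36 'c': at 6  ** P0@[31:36]
pos 37 'c': at 22 (fail-walked)
pos 38 'b': at 1 (fail-walked)
pos 39 'b': at 1 (fail-walked)
pos 40 'a': at 2
pos 41 'a': at 3
pos 42 'c': at 14 (fail-walked)
pos 43 'd': at 15
pos 44 'c': at 16  ** P2@[41:44],P4@[42:44]
pos 45 'd': at 23 (fail-walked)
pos 46 'c': at 24  ** P4@[44:46]
pos 47 'd': at 23 (fail-walked)
pos 48 'a': at 8 (fail-walked)

Matches: [[6,2],[6,4],[9,4],[15,0],[22,3],[28,3],[29,4],[36,0],[44,2],[44,4],[46,4]]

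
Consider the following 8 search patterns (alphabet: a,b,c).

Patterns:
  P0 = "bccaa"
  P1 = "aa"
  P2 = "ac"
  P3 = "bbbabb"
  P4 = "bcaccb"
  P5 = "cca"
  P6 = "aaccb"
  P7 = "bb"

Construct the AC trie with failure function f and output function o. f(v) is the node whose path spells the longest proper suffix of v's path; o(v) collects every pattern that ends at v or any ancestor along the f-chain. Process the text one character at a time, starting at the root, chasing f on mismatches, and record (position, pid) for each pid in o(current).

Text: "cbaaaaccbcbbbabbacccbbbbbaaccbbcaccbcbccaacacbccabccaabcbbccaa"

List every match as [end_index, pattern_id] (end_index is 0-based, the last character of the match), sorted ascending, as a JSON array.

Build automaton:
Trie nodes:
  n0 'ε': a→6 b→1 c→18
  n1 'b': b→9 c→2
  n2 'bc': a→14 c→3
  n3 'bcc': a→4
  n4 'bcca': a→5
  n5 'bccaa': ·  ←P0
  n6 'a': a→7 c→8
  n7 'aa': c→21  ←P1
  n8 'ac': ·  ←P2
  n9 'bb': b→10  ←P7
  n10 'bbb': a→11
  n11 'bbba': b→12
  n12 'bbbab': b→13
  n13 'bbbabb': ·  ←P3
  n14 'bca': c→15
  n15 'bcac': c→16
  n16 'bcacc': b→17
  n17 'bcaccb': ·  ←P4
  n18 'c': c→19
  n19 'cc': a→20
  n20 'cca': ·  ←P5
  n21 'aac': c→22
  n22 'aacc': b→23
  n23 'aaccb': ·  ←P6

Failure links (BFS by depth):
  n1('b'): parent n0 fail=0; on 'b' 0 → fail=0;  out ∅∪∅=∅
  n6('a'): parent n0 fail=0; on 'a' 0 → fail=0;  out ∅∪∅=∅
  n18('c'): parent n0 fail=0; on 'c' 0 → fail=0;  out ∅∪∅=∅
  n2('bc'): parent n1 fail=0; on 'c' 0 → fail=18;  out ∅∪∅=∅
  n7('aa'): parent n6 fail=0; on 'a' 0 → fail=6;  out {1}∪∅={1}
  n8('ac'): parent n6 fail=0; on 'c' 0 → fail=18;  out {2}∪∅={2}
  n9('bb'): parent n1 fail=0; on 'b' 0 → fail=1;  out {7}∪∅={7}
  n19('cc'): parent n18 fail=0; on 'c' 0 → fail=18;  out ∅∪∅=∅
  n3('bcc'): parent n2 fail=18; on 'c' 18 → fail=19;  out ∅∪∅=∅
  n10('bbb'): parent n9 fail=1; on 'b' 1 → fail=9;  out ∅∪{7}={7}
  n14('bca'): parent n2 fail=18; on 'a' 18→0 → fail=6;  out ∅∪∅=∅
  n20('cca'): parent n19 fail=18; on 'a' 18→0 → fail=6;  out {5}∪∅={5}
  n21('aac'): parent n7 fail=6; on 'c' 6 → fail=8;  out ∅∪{2}={2}
  n4('bcca'): parent n3 fail=19; on 'a' 19 → fail=20;  out ∅∪{5}={5}
  n11('bbba'): parent n10 fail=9; on 'a' 9→1→0 → fail=6;  out ∅∪∅=∅
  n15('bcac'): parent n14 fail=6; on 'c' 6 → fail=8;  out ∅∪{2}={2}
  n22('aacc'): parent n21 fail=8; on 'c' 8→18 → fail=19;  out ∅∪∅=∅
  n5('bccaa'): parent n4 fail=20; on 'a' 20→6 → fail=7;  out {0}∪{1}={0,1}
  n12('bbbab'): parent n11 fail=6; on 'b' 6→0 → fail=1;  out ∅∪∅=∅
  n16('bcacc'): parent n15 fail=8; on 'c' 8→18 → fail=19;  out ∅∪∅=∅
  n23('aaccb'): parent n22 fail=19; on 'b' 19→18→0 → fail=1;  out {6}∪∅={6}
  n13('bbbabb'): parent n12 fail=1; on 'b' 1 → fail=9;  out {3}∪{7}={3,7}
  n17('bcaccb'): parent n16 fail=19; on 'b' 19→18→0 → fail=1;  out {4}∪∅={4}

Run:
i=0 'c': node 0→18
i=1 'b': node 18→1 ·f
i=2 'a': node 1→6 ·f
i=3 'a': node 6→7  → match P1@[2:3]
i=4 'a': node 7→7 ·f  → match P1@[3:4]
i=5 'a': node 7→7 ·f  → match P1@[4:5]
i=6 'c': node 7→21  → match P2@[5:6]
i=7 'c': node 21→22
i=8 'b': node 22→23  → match P6@[4:8]
i=9 'c': node 23→2 ·f
i=10 'b': node 2→1 ·f
i=11 'b': node 1→9  → match P7@[10:11]
i=12 'b': node 9→10  → match P7@[11:12]
i=13 'a': node 10→11
i=14 'b': node 11→12
i=15 'b': node 12→13  → match P3@[10:15],P7@[14:15]
i=16 'a': node 13→6 ·f
i=17 'c': node 6→8  → match P2@[16:17]
i=18 'c': node 8→19 ·f
i=19 'c': node 19→19 ·f
i=20 'b': node 19→1 ·f
i=21 'b': node 1→9  → match P7@[20:21]
i=22 'b': node 9→10  → match P7@[21:22]
i=23 'b': node 10→10 ·f  → match P7@[22:23]
i=24 'b': node 10→10 ·f  → match P7@[23:24]
i=25 'a': node 10→11
i=26 'a': node 11→7 ·f  → match P1@[25:26]
i=27 'c': node 7→21  → match P2@[26:27]
i=28 'c': node 21→22
i=29 'b': node 22→23  → match P6@[25:29]
i=30 'b': node 23→9 ·f  → match P7@[29:30]
i=31 'c': node 9→2 ·f
i=32 'a': node 2→14
i=33 'c': node 14→15  → match P2@[32:33]
i=34 'c': node 15→16
i=35 'b': node 16→17  → match P4@[30:35]
i=36 'c': node 17→2 ·f
i=37 'b': node 2→1 ·f
i=38 'c': node 1→2
i=39 'c': node 2→3
i=40 'a': node 3→4  → match P5@[38:40]
i=41 'a': node 4→5  → match P0@[37:41],P1@[40:41]
i=42 'c': node 5→21 ·f  → match P2@[41:42]
i=43 'a': node 21→6 ·f
i=44 'c': node 6→8  → match P2@[43:44]
i=45 'b': node 8→1 ·f
i=46 'c': node 1→2
i=47 'c': node 2→3
i=48 'a': node 3→4  → match P5@[46:48]
i=49 'b': node 4→1 ·f
i=50 'c': node 1→2
i=51 'c': node 2→3
i=52 'a': node 3→4  → match P5@[50:52]
i=53 'a': node 4→5  → match P0@[49:53],P1@[52:53]
i=54 'b': node 5→1 ·f
i=55 'c': node 1→2
i=56 'b': node 2→1 ·f
i=57 'b': node 1→9  → match P7@[56:57]
i=58 'c': node 9→2 ·f
i=59 'c': node 2→3
i=60 'a': node 3→4  → match P5@[58:60]
i=61 'a': node 4→5  → match P0@[57:61],P1@[60:61]

Matches: [[3,1],[4,1],[5,1],[6,2],[8,6],[11,7],[12,7],[15,3],[15,7],[17,2],[21,7],[22,7],[23,7],[24,7],[26,1],[27,2],[29,6],[30,7],[33,2],[35,4],[40,5],[41,0],[41,1],[42,2],[44,2],[48,5],[52,5],[53,0],[53,1],[57,7],[60,5],[61,0],[61,1]]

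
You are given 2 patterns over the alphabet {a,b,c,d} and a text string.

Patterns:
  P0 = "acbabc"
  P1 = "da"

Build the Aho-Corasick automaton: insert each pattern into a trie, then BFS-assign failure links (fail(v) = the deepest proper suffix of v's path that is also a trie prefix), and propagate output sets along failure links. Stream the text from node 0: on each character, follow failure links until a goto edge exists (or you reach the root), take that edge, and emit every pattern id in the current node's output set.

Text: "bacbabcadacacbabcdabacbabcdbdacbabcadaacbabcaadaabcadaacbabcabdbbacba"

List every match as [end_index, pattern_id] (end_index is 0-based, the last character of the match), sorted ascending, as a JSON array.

Build:
Trie (insert patterns):
  0='ε' goto a→1 d→7
  1='a' goto c→2
  2='ac' goto b→3
  3='acb' goto a→4
  4='acba' goto b→5
  5='acbab' goto c→6
  6='acbabc' goto ·  [P0 ends]
  7='d' goto a→8
  8='da' goto ·  [P1 ends]

BFS fail/out derivation:
  fail(1) 'a': from fail(0)=0 chase 'a': 0 ⇒ 0;  out=∅∪out(0)=∅
  fail(7) 'd': from fail(0)=0 chase 'd': 0 ⇒ 0;  out=∅∪out(0)=∅
  fail(2) 'ac': from fail(1)=0 chase 'c': 0 ⇒ 0;  out=∅∪out(0)=∅
  fail(8) 'da': from fail(7)=0 chase 'a': 0 ⇒ 1;  out={1}∪out(1)={1}
  fail(3) 'acb': from fail(2)=0 chase 'b': 0 ⇒ 0;  out=∅∪out(0)=∅
  fail(4) 'acba': from fail(3)=0 chase 'a': 0 ⇒ 1;  out=∅∪out(1)=∅
  fail(5) 'acbab': from fail(4)=1 chase 'b': 1→0 ⇒ 0;  out=∅∪out(0)=∅
  fail(6) 'acbabc': from fail(5)=0 chase 'c': 0 ⇒ 0;  out={0}∪out(0)={0}

Text stream:
i=0 'b': node 0→0
i=1 'a': node 0→1
i=2 'c': node 1→2
i=3 'b': node 2→3
i=4 'a': node 3→4
i=5 'b': node 4→5
i=6 'c': node 5→6  emit P0@[1:6]
i=7 'a': node 6→1 (via fail)
i=8 'd': node 1→7 (via fail)
i=9 'a': node 7→8  emit P1@[8:9]
i=10 'c': node 8→2 (via fail)
i=11 'a': node 2→1 (via fail)
i=12 'c': node 1→2
i=13 'b': node 2→3
i=14 'a': node 3→4
i=15 'b': node 4→5
i=16 'c': node 5→6  emit P0@[11:16]
i=17 'd': node 6→7 (via fail)
i=18 'a': node 7→8  emit P1@[17:18]
i=19 'b': node 8→0 (via fail)
i=20 'a': node 0→1
i=21 'c': node 1→2
i=22 'b': node 2→3
i=23 'a': node 3→4
i=24 'b': node 4→5
i=25 'c': node 5→6  emit P0@[20:25]
i=26 'd': node 6→7 (via fail)
i=27 'b': node 7→0 (via fail)
i=28 'd': node 0→7
i=29 'a': node 7→8  emit P1@[28:29]
i=30 'c': node 8→2 (via fail)
i=31 'b': node 2→3
i=32 'a': node 3→4
i=33 'b': node 4→5
i=34 'c': node 5→6  emit P0@[29:34]
i=35 'a': node 6→1 (via fail)
i=36 'd': node 1→7 (via fail)
i=37 'a': node 7→8  emit P1@[36:37]
i=38 'a': node 8→1 (via fail)
i=39 'c': node 1→2
i=40 'b': node 2→3
i=41 'a': node 3→4
i=42 'b': node 4→5
i=43 'c': node 5→6  emit P0@[38:43]
i=44 'a': node 6→1 (via fail)
i=45 'a': node 1→1 (via fail)
i=46 'd': node 1→7 (via fail)
i=47 'a': node 7→8  emit P1@[46:47]
i=48 'a': node 8→1 (via fail)
i=49 'b': node 1→0 (via fail)
i=50 'c': node 0→0
i=51 'a': node 0→1
i=52 'd': node 1→7 (via fail)
i=53 'a': node 7→8  emit P1@[52:53]
i=54 'a': node 8→1 (via fail)
i=55 'c': node 1→2
i=56 'b': node 2→3
i=57 'a': node 3→4
i=58 'b': node 4→5
i=59 'c': node 5→6  emit P0@[54:59]
i=60 'a': node 6→1 (via fail)
i=61 'b': node 1→0 (via fail)
i=62 'd': node 0→7
i=63 'b': node 7→0 (via fail)
i=64 'b': node 0→0
i=65 'a': node 0→1
i=66 'c': node 1→2
i=67 'b': node 2→3
i=68 'a': node 3→4

All matches (sorted): [[6,0],[9,1],[16,0],[18,1],[25,0],[29,1],[34,0],[37,1],[43,0],[47,1],[53,1],[59,0]]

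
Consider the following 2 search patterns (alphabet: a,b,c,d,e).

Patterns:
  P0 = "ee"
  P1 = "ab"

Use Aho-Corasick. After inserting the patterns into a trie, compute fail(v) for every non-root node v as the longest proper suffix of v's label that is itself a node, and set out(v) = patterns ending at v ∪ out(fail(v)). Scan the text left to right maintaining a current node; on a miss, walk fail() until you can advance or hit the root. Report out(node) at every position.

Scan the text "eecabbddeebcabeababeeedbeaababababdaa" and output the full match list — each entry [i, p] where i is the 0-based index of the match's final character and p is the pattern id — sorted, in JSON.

Construct AC machine:
Trie (insert patterns):
  n0 'ε': a→3 e→1
  n1 'e': e→2
  n2 'ee': ·  [P0 ends]
  n3 'a': b→4
  n4 'ab': ·  [P1 ends]

BFS fail/out derivation:
  n1('e'): parent n0 fail=0; on 'e' 0 → fail=0;  out ∅∪∅=∅
  n3('a'): parent n0 fail=0; on 'a' 0 → fail=0;  out ∅∪∅=∅
  n2('ee'): parent n1 fail=0; on 'e' 0 → fail=1;  out {0}∪∅={0}
  n4('ab'): parent n3 fail=0; on 'b' 0 → fail=0;  out {1}∪∅={1}

Text stream:
pos 0 'e': at 1
pos 1 'e': at 2  → match P0@[0:1]
pos 2 'c': at 0 (via fail)
pos 3 'a': at 3
pos 4 'b': at 4  → match P1@[3:4]
pos 5 'b': at 0 (via fail)
pos 6 'd': at 0
pos 7 'd': at 0
pos 8 'e': at 1
pos 9 'e': at 2  → match P0@[8:9]
pos 10 'b': at 0 (via fail)
pos 11 'c': at 0
pos 12 'a': at 3
pos 13 'b': at 4  → match P1@[12:13]
pos 14 'e': at 1 (via fail)
pos 15 'a': at 3 (via fail)
pos 16 'b': at 4  → match P1@[15:16]
pos 17 'a': at 3 (via fail)
pos 18 'b': at 4  → match P1@[17:18]
pos 19 'e': at 1 (via fail)
pos 20 'e': at 2  → match P0@[19:20]
pos 21 'e': at 2 (via fail)  → match P0@[20:21]
pos 22 'd': at 0 (via fail)
pos 23 'b': at 0
pos 24 'e': at 1
pos 25 'a': at 3 (via fail)
pos 26 'a': at 3 (via fail)
pos 27 'b': at 4  → match P1@[26:27]
pos 28 'a': at 3 (via fail)
pos 29 'b': at 4  → match P1@[28:29]
pos 30 'a': at 3 (via fail)
pos 31 'b': at 4  → match P1@[30:31]
pos 32 'a': at 3 (via fail)
pos 33 'b': at 4  → match P1@[32:33]
pos 34 'd': at 0 (via fail)
pos 35 'a': at 3
pos 36 'a': at 3 (via fail)

Result: [[1,0],[4,1],[9,0],[13,1],[16,1],[18,1],[20,0],[21,0],[27,1],[29,1],[31,1],[33,1]]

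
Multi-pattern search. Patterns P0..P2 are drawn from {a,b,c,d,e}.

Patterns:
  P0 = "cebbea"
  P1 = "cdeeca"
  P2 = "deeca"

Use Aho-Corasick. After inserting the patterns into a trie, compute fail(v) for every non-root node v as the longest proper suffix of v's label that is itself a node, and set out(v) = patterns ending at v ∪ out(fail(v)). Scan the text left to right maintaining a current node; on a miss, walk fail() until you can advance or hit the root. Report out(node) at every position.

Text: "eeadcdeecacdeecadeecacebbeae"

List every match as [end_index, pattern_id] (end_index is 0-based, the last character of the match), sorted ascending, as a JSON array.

Build automaton:
Trie nodes:
  n0 'ε': c→1 d→12
  n1 'c': d→7 e→2
  n2 'ce': b→3
  n3 'ceb': b→4
  n4 'cebb': e→5
  n5 'cebbe': a→6
  n6 'cebbea': ·  [P0 ends]
  n7 'cd': e→8
  n8 'cde': e→9
  n9 'cdee': c→10
  n10 'cdeec': a→11
  n11 'cdeeca': ·  [P1 ends]
  n12 'd': e→13
  n13 'de': e→14
  n14 'dee': c→15
  n15 'deec': a→16
  n16 'deeca': ·  [P2 ends]

BFS fail/out derivation:
  fail(1) 'c': from fail(0)=0 chase 'c': 0 ⇒ 0;  out=∅∪out(0)=∅
  fail(12) 'd': from fail(0)=0 chase 'd': 0 ⇒ 0;  out=∅∪out(0)=∅
  fail(2) 'ce': from fail(1)=0 chase 'e': 0 ⇒ 0;  out=∅∪out(0)=∅
  fail(7) 'cd': from fail(1)=0 chase 'd': 0 ⇒ 12;  out=∅∪out(12)=∅
  fail(13) 'de': from fail(12)=0 chase 'e': 0 ⇒ 0;  out=∅∪out(0)=∅
  fail(3) 'ceb': from fail(2)=0 chase 'b': 0 ⇒ 0;  out=∅∪out(0)=∅
  fail(8) 'cde': from fail(7)=12 chase 'e': 12 ⇒ 13;  out=∅∪out(13)=∅
  fail(14) 'dee': from fail(13)=0 chase 'e': 0 ⇒ 0;  out=∅∪out(0)=∅
  fail(4) 'cebb': from fail(3)=0 chase 'b': 0 ⇒ 0;  out=∅∪out(0)=∅
  fail(9) 'cdee': from fail(8)=13 chase 'e': 13 ⇒ 14;  out=∅∪out(14)=∅
  fail(15) 'deec': from fail(14)=0 chase 'c': 0 ⇒ 1;  out=∅∪out(1)=∅
  fail(5) 'cebbe': from fail(4)=0 chase 'e': 0 ⇒ 0;  out=∅∪out(0)=∅
  fail(10) 'cdeec': from fail(9)=14 chase 'c': 14 ⇒ 15;  out=∅∪out(15)=∅
  fail(16) 'deeca': from fail(15)=1 chase 'a': 1→0 ⇒ 0;  out={2}∪out(0)={2}
  fail(6) 'cebbea': from fail(5)=0 chase 'a': 0 ⇒ 0;  out={0}∪out(0)={0}
  fail(11) 'cdeeca': from fail(10)=15 chase 'a': 15 ⇒ 16;  out={1}∪out(16)={1,2}

Text stream:
[0] read 'e'  n0⇒n0
[1] read 'e'  n0⇒n0
[2] read 'a'  n0⇒n0
[3] read 'd'  n0⇒n12
[4] read 'c'  n12⇒n1 (fail-walked)
[5] read 'd'  n1⇒n7
[6] read 'e'  n7⇒n8
[7] read 'e'  n8⇒n9
[8] read 'c'  n9⇒n10
[9] read 'a'  n10⇒n11  → match P1@[4:9],P2@[5:9]
[10] read 'c'  n11⇒n1 (fail-walked)
[11] read 'd'  n1⇒n7
[12] read 'e'  n7⇒n8
[13] read 'e'  n8⇒n9
[14] read 'c'  n9⇒n10
[15] read 'a'  n10⇒n11  → match P1@[10:15],P2@[11:15]
[16] read 'd'  n11⇒n12 (fail-walked)
[17] read 'e'  n12⇒n13
[18] read 'e'  n13⇒n14
[19] read 'c'  n14⇒n15
[20] read 'a'  n15⇒n16  → match P2@[16:20]
[21] read 'c'  n16⇒n1 (fail-walked)
[22] read 'e'  n1⇒n2
[23] read 'b'  n2⇒n3
[24] read 'b'  n3⇒n4
[25] read 'e'  n4⇒n5
[26] read 'a'  n5⇒n6  → match P0@[21:26]
[27] read 'e'  n6⇒n0 (fail-walked)

All matches (sorted): [[9,1],[9,2],[15,1],[15,2],[20,2],[26,0]]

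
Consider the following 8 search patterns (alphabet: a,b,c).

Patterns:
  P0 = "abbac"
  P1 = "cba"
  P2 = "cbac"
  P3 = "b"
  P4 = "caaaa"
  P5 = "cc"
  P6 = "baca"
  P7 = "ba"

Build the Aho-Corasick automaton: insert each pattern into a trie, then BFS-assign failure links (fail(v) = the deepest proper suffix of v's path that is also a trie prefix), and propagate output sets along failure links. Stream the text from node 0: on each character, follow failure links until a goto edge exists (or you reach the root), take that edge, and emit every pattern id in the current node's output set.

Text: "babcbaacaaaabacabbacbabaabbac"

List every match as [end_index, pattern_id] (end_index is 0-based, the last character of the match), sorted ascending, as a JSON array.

Construct AC machine:
Trie nodes:
  0='ε' goto a→1 b→10 c→6
  1='a' goto b→2
  2='ab' goto b→3
  3='abb' goto a→4
  4='abba' goto c→5
  5='abbac' goto ·  [P0 ends]
  6='c' goto a→11 b→7 c→15
  7='cb' goto a→8
  8='cba' goto c→9  [P1 ends]
  9='cbac' goto ·  [P2 ends]
  10='b' goto a→16  [P3 ends]
  11='ca' goto a→12
  12='caa' goto a→13
  13='caaa' goto a→14
  14='caaaa' goto ·  [P4 ends]
  15='cc' goto ·  [P5 ends]
  16='ba' goto c→17  [P7 ends]
  17='bac' goto a→18
  18='baca' goto ·  [P6 ends]

BFS fail/out derivation:
  fail(1) 'a': from fail(0)=0 chase 'a': 0 ⇒ 0;  out=∅∪out(0)=∅
  fail(6) 'c': from fail(0)=0 chase 'c': 0 ⇒ 0;  out=∅∪out(0)=∅
  fail(10) 'b': from fail(0)=0 chase 'b': 0 ⇒ 0;  out={3}∪out(0)={3}
  fail(2) 'ab': from fail(1)=0 chase 'b': 0 ⇒ 10;  out=∅∪out(10)={3}
  fail(7) 'cb': from fail(6)=0 chase 'b': 0 ⇒ 10;  out=∅∪out(10)={3}
  fail(11) 'ca': from fail(6)=0 chase 'a': 0 ⇒ 1;  out=∅∪out(1)=∅
  fail(15) 'cc': from fail(6)=0 chase 'c': 0 ⇒ 6;  out={5}∪out(6)={5}
  fail(16) 'ba': from fail(10)=0 chase 'a': 0 ⇒ 1;  out={7}∪out(1)={7}
  fail(3) 'abb': from fail(2)=10 chase 'b': 10→0 ⇒ 10;  out=∅∪out(10)={3}
  fail(8) 'cba': from fail(7)=10 chase 'a': 10 ⇒ 16;  out={1}∪out(16)={1,7}
  fail(12) 'caa': from fail(11)=1 chase 'a': 1→0 ⇒ 1;  out=∅∪out(1)=∅
  fail(17) 'bac': from fail(16)=1 chase 'c': 1→0 ⇒ 6;  out=∅∪out(6)=∅
  fail(4) 'abba': from fail(3)=10 chase 'a': 10 ⇒ 16;  out=∅∪out(16)={7}
  fail(9) 'cbac': from fail(8)=16 chase 'c': 16 ⇒ 17;  out={2}∪out(17)={2}
  fail(13) 'caaa': from fail(12)=1 chase 'a': 1→0 ⇒ 1;  out=∅∪out(1)=∅
  fail(18) 'baca': from fail(17)=6 chase 'a': 6 ⇒ 11;  out={6}∪out(11)={6}
  fail(5) 'abbac': from fail(4)=16 chase 'c': 16 ⇒ 17;  out={0}∪out(17)={0}
  fail(14) 'caaaa': from fail(13)=1 chase 'a': 1→0 ⇒ 1;  out={4}∪out(1)={4}

Scan:
pos 0 'b': at 10  ** P3@[0:0]
pos 1 'a': at 16  ** P7@[0:1]
pos 2 'b': at 2 (via fail)  ** P3@[2:2]
pos 3 'c': at 6 (via fail)
pos 4 'b': at 7  ** P3@[4:4]
pos 5 'a': at 8  ** P1@[3:5],P7@[4:5]
pos 6 'a': at 1 (via fail)
pos 7 'c': at 6 (via fail)
pos 8 'a': at 11
pos 9 'a': at 12
pos 10 'a': at 13
pos 11 'a': at 14  ** P4@[7:11]
pos 12 'b': at 2 (via fail)  ** P3@[12:12]
pos 13 'a': at 16 (via fail)  ** P7@[12:13]
pos 14 'c': at 17
pos 15 'a': at 18  ** P6@[12:15]
pos 16 'b': at 2 (via fail)  ** P3@[16:16]
pos 17 'b': at 3  ** P3@[17:17]
pos 18 'a': at 4  ** P7@[17:18]
pos 19 'c': at 5  ** P0@[15:19]
pos 20 'b': at 7 (via fail)  ** P3@[20:20]
pos 21 'a': at 8  ** P1@[19:21],P7@[20:21]
pos 22 'b': at 2 (via fail)  ** P3@[22:22]
pos 23 'a': at 16 (via fail)  ** P7@[22:23]
pos 24 'a': at 1 (via fail)
pos 25 'b': at 2  ** P3@[25:25]
pos 26 'b': at 3  ** P3@[26:26]
pos 27 'a': at 4  ** P7@[26:27]
pos 28 'c': at 5  ** P0@[24:28]

Matches: [[0,3],[1,7],[2,3],[4,3],[5,1],[5,7],[11,4],[12,3],[13,7],[15,6],[16,3],[17,3],[18,7],[19,0],[20,3],[21,1],[21,7],[22,3],[23,7],[25,3],[26,3],[27,7],[28,0]]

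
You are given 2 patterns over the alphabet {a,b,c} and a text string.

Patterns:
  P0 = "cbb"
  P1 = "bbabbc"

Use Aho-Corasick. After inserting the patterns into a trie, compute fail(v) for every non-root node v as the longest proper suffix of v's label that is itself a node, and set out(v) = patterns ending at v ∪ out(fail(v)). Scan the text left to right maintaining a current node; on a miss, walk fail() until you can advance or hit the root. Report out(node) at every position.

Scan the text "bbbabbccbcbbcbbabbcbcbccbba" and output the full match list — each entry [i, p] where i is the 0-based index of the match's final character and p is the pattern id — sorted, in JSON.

Construct AC machine:
Trie (insert patterns):
  0='ε' goto b→4 c→1
  1='c' goto b→2
  2='cb' goto b→3
  3='cbb' goto ·  [P0 ends]
  4='b' goto b→5
  5='bb' goto a→6
  6='bba' goto b→7
  7='bbab' goto b→8
  8='bbabb' goto c→9
  9='bbabbc' goto ·  [P1 ends]

BFS fail/out derivation:
  fail(1) 'c': from fail(0)=0 chase 'c': 0 ⇒ 0;  out=∅∪out(0)=∅
  fail(4) 'b': from fail(0)=0 chase 'b': 0 ⇒ 0;  out=∅∪out(0)=∅
  fail(2) 'cb': from fail(1)=0 chase 'b': 0 ⇒ 4;  out=∅∪out(4)=∅
  fail(5) 'bb': from fail(4)=0 chase 'b': 0 ⇒ 4;  out=∅∪out(4)=∅
  fail(3) 'cbb': from fail(2)=4 chase 'b': 4 ⇒ 5;  out={0}∪out(5)={0}
  fail(6) 'bba': from fail(5)=4 chase 'a': 4→0 ⇒ 0;  out=∅∪out(0)=∅
  fail(7) 'bbab': from fail(6)=0 chase 'b': 0 ⇒ 4;  out=∅∪out(4)=∅
  fail(8) 'bbabb': from fail(7)=4 chase 'b': 4 ⇒ 5;  out=∅∪out(5)=∅
  fail(9) 'bbabbc': from fail(8)=5 chase 'c': 5→4→0 ⇒ 1;  out={1}∪out(1)={1}

Run:
[0] read 'b'  n0⇒n4
[1] read 'b'  n4⇒n5
[2] read 'b'  n5⇒n5 (fail-walked)
[3] read 'a'  n5⇒n6
[4] read 'b'  n6⇒n7
[5] read 'b'  n7⇒n8
[6] read 'c'  n8⇒n9  emit P1@[1:6]
[7] read 'c'  n9⇒n1 (fail-walked)
[8] read 'b'  n1⇒n2
[9] read 'c'  n2⇒n1 (fail-walked)
[10] read 'b'  n1⇒n2
[11] read 'b'  n2⇒n3  emit P0@[9:11]
[12] read 'c'  n3⇒n1 (fail-walked)
[13] read 'b'  n1⇒n2
[14] read 'b'  n2⇒n3  emit P0@[12:14]
[15] read 'a'  n3⇒n6 (fail-walked)
[16] read 'b'  n6⇒n7
[17] read 'b'  n7⇒n8
[18] read 'c'  n8⇒n9  emit P1@[13:18]
[19] read 'b'  n9⇒n2 (fail-walked)
[20] read 'c'  n2⇒n1 (fail-walked)
[21] read 'b'  n1⇒n2
[22] read 'c'  n2⇒n1 (fail-walked)
[23] read 'c'  n1⇒n1 (fail-walked)
[24] read 'b'  n1⇒n2
[25] read 'b'  n2⇒n3  emit P0@[23:25]
[26] read 'a'  n3⇒n6 (fail-walked)

Result: [[6,1],[11,0],[14,0],[18,1],[25,0]]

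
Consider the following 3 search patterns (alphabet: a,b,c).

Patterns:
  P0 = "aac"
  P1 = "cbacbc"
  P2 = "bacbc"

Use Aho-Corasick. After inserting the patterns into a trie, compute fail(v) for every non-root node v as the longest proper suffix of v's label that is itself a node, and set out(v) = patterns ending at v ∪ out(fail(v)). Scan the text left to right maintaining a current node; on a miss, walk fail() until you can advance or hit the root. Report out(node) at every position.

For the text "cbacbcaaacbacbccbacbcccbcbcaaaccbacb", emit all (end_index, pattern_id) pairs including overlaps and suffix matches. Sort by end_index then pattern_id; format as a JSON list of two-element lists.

Build automaton:
Trie (insert patterns):
  n0 'ε': a→1 b→10 c→4
  n1 'a': a→2
  n2 'aa': c→3
  n3 'aac': ·  [P0 ends]
  n4 'c': b→5
  n5 'cb': a→6
  n6 'cba': c→7
  n7 'cbac': b→8
  n8 'cbacb': c→9
  n9 'cbacbc': ·  [P1 ends]
  n10 'b': a→11
  n11 'ba': c→12
  n12 'bac': b→13
  n13 'bacb': c→14
  n14 'bacbc': ·  [P2 ends]

BFS fail/out derivation:
  fail(1) 'a': from fail(0)=0 chase 'a': 0 ⇒ 0;  out=∅∪out(0)=∅
  fail(4) 'c': from fail(0)=0 chase 'c': 0 ⇒ 0;  out=∅∪out(0)=∅
  fail(10) 'b': from fail(0)=0 chase 'b': 0 ⇒ 0;  out=∅∪out(0)=∅
  fail(2) 'aa': from fail(1)=0 chase 'a': 0 ⇒ 1;  out=∅∪out(1)=∅
  fail(5) 'cb': from fail(4)=0 chase 'b': 0 ⇒ 10;  out=∅∪out(10)=∅
  fail(11) 'ba': from fail(10)=0 chase 'a': 0 ⇒ 1;  out=∅∪out(1)=∅
  fail(3) 'aac': from fail(2)=1 chase 'c': 1→0 ⇒ 4;  out={0}∪out(4)={0}
  fail(6) 'cba': from fail(5)=10 chase 'a': 10 ⇒ 11;  out=∅∪out(11)=∅
  fail(12) 'bac': from fail(11)=1 chase 'c': 1→0 ⇒ 4;  out=∅∪out(4)=∅
  fail(7) 'cbac': from fail(6)=11 chase 'c': 11 ⇒ 12;  out=∅∪out(12)=∅
  fail(13) 'bacb': from fail(12)=4 chase 'b': 4 ⇒ 5;  out=∅∪out(5)=∅
  fail(8) 'cbacb': from fail(7)=12 chase 'b': 12 ⇒ 13;  out=∅∪out(13)=∅
  fail(14) 'bacbc': from fail(13)=5 chase 'c': 5→10→0 ⇒ 4;  out={2}∪out(4)={2}
  fail(9) 'cbacbc': from fail(8)=13 chase 'c': 13 ⇒ 14;  out={1}∪out(14)={1,2}

Run:
pos 0 'c': at 4
pos 1 'b': at 5
pos 2 'a': at 6
pos 3 'c': at 7
pos 4 'b': at 8
pos 5 'c': at 9  emit P1@[0:5],P2@[1:5]
pos 6 'a': at 1 (via fail)
pos 7 'a': at 2
pos 8 'a': at 2 (via fail)
pos 9 'c': at 3  emit P0@[7:9]
pos 10 'b': at 5 (via fail)
pos 11 'a': at 6
pos 12 'c': at 7
pos 13 'b': at 8
pos 14 'c': at 9  emit P1@[9:14],P2@[10:14]
pos 15 'c': at 4 (via fail)
pos 16 'b': at 5
pos 17 'a': at 6
pos 18 'c': at 7
pos 19 'b': at 8
pos 20 'c': at 9  emit P1@[15:20],P2@[16:20]
pos 21 'c': at 4 (via fail)
pos 22 'c': at 4 (via fail)
pos 23 'b': at 5
pos 24 'c': at 4 (via fail)
pos 25 'b': at 5
pos 26 'c': at 4 (via fail)
pos 27 'a': at 1 (via fail)
pos 28 'a': at 2
pos 29 'a': at 2 (via fail)
pos 30 'c': at 3  emit P0@[28:30]
pos 31 'c': at 4 (via fail)
pos 32 'b': at 5
pos 33 'a': at 6
pos 34 'c': at 7
pos 35 'b': at 8

Result: [[5,1],[5,2],[9,0],[14,1],[14,2],[20,1],[20,2],[30,0]]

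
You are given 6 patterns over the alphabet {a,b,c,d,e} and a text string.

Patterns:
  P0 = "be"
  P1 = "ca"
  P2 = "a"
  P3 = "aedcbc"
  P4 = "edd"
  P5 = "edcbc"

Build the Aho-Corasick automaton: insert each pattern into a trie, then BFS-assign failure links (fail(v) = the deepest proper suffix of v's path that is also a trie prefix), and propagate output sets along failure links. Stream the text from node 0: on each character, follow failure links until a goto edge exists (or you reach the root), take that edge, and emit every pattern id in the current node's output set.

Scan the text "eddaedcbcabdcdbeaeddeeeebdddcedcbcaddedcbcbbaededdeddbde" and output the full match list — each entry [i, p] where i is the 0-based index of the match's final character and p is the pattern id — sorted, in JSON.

Build automaton:
Trie (insert patterns):
  0='ε' goto a→5 b→1 c→3 e→11
  1='b' goto e→2
  2='be' goto ·  [P0 ends]
  3='c' goto a→4
  4='ca' goto ·  [P1 ends]
  5='a' goto e→6  [P2 ends]
  6='ae' goto d→7
  7='aed' goto c→8
  8='aedc' goto b→9
  9='aedcb' goto c→10
  10='aedcbc' goto ·  [P3 ends]
  11='e' goto d→12
  12='ed' goto c→14 d→13
  13='edd' goto ·  [P4 ends]
  14='edc' goto b→15
  15='edcb' goto c→16
  16='edcbc' goto ·  [P5 ends]

BFS fail/out derivation:
  n1('b'): parent n0 fail=0; on 'b' 0 → fail=0;  out ∅∪∅=∅
  n3('c'): parent n0 fail=0; on 'c' 0 → fail=0;  out ∅∪∅=∅
  n5('a'): parent n0 fail=0; on 'a' 0 → fail=0;  out {2}∪∅={2}
  n11('e'): parent n0 fail=0; on 'e' 0 → fail=0;  out ∅∪∅=∅
  n2('be'): parent n1 fail=0; on 'e' 0 → fail=11;  out {0}∪∅={0}
  n4('ca'): parent n3 fail=0; on 'a' 0 → fail=5;  out {1}∪{2}={1,2}
  n6('ae'): parent n5 fail=0; on 'e' 0 → fail=11;  out ∅∪∅=∅
  n12('ed'): parent n11 fail=0; on 'd' 0 → fail=0;  out ∅∪∅=∅
  n7('aed'): parent n6 fail=11; on 'd' 11 → fail=12;  out ∅∪∅=∅
  n13('edd'): parent n12 fail=0; on 'd' 0 → fail=0;  out {4}∪∅={4}
  n14('edc'): parent n12 fail=0; on 'c' 0 → fail=3;  out ∅∪∅=∅
  n8('aedc'): parent n7 fail=12; on 'c' 12 → fail=14;  out ∅∪∅=∅
  n15('edcb'): parent n14 fail=3; on 'b' 3→0 → fail=1;  out ∅∪∅=∅
  n9('aedcb'): parent n8 fail=14; on 'b' 14 → fail=15;  out ∅∪∅=∅
  n16('edcbc'): parent n15 fail=1; on 'c' 1→0 → fail=3;  out {5}∪∅={5}
  n10('aedcbc'): parent n9 fail=15; on 'c' 15 → fail=16;  out {3}∪{5}={3,5}

Text stream:
[0] read 'e'  n0⇒n11
[1] read 'd'  n11⇒n12
[2] read 'd'  n12⇒n13  emit P4@[0:2]
[3] read 'a'  n13⇒n5 ·f  emit P2@[3:3]
[4] read 'e'  n5⇒n6
[5] read 'd'  n6⇒n7
[6] read 'c'  n7⇒n8
[7] read 'b'  n8⇒n9
[8] read 'c'  n9⇒n10  emit P3@[3:8],P5@[4:8]
[9] read 'a'  n10⇒n4 ·f  emit P1@[8:9],P2@[9:9]
[10] read 'b'  n4⇒n1 ·f
[11] read 'd'  n1⇒n0 ·f
[12] read 'c'  n0⇒n3
[13] read 'd'  n3⇒n0 ·f
[14] read 'b'  n0⇒n1
[15] read 'e'  n1⇒n2  emit P0@[14:15]
[16] read 'a'  n2⇒n5 ·f  emit P2@[16:16]
[17] read 'e'  n5⇒n6
[18] read 'd'  n6⇒n7
[19] read 'd'  n7⇒n13 ·f  emit P4@[17:19]
[20] read 'e'  n13⇒n11 ·f
[21] read 'e'  n11⇒n11 ·f
[22] read 'e'  n11⇒n11 ·f
[23] read 'e'  n11⇒n11 ·f
[24] read 'b'  n11⇒n1 ·f
[25] read 'd'  n1⇒n0 ·f
[26] read 'd'  n0⇒n0
[27] read 'd'  n0⇒n0
[28] read 'c'  n0⇒n3
[29] read 'e'  n3⇒n11 ·f
[30] read 'd'  n11⇒n12
[31] read 'c'  n12⇒n14
[32] read 'b'  n14⇒n15
[33] read 'c'  n15⇒n16  emit P5@[29:33]
[34] read 'a'  n16⇒n4 ·f  emit P1@[33:34],P2@[34:34]
[35] read 'd'  n4⇒n0 ·f
[36] read 'd'  n0⇒n0
[37] read 'e'  n0⇒n11
[38] read 'd'  n11⇒n12
[39] read 'c'  n12⇒n14
[40] read 'b'  n14⇒n15
[41] read 'c'  n15⇒n16  emit P5@[37:41]
[42] read 'b'  n16⇒n1 ·f
[43] read 'b'  n1⇒n1 ·f
[44] read 'a'  n1⇒n5 ·f  emit P2@[44:44]
[45] read 'e'  n5⇒n6
[46] read 'd'  n6⇒n7
[47] read 'e'  n7⇒n11 ·f
[48] read 'd'  n11⇒n12
[49] read 'd'  n12⇒n13  emit P4@[47:49]
[50] read 'e'  n13⇒n11 ·f
[51] read 'd'  n11⇒n12
[52] read 'd'  n12⇒n13  emit P4@[50:52]
[53] read 'b'  n13⇒n1 ·f
[54] read 'd'  n1⇒n0 ·f
[55] read 'e'  n0⇒n11

Matches: [[2,4],[3,2],[8,3],[8,5],[9,1],[9,2],[15,0],[16,2],[19,4],[33,5],[34,1],[34,2],[41,5],[44,2],[49,4],[52,4]]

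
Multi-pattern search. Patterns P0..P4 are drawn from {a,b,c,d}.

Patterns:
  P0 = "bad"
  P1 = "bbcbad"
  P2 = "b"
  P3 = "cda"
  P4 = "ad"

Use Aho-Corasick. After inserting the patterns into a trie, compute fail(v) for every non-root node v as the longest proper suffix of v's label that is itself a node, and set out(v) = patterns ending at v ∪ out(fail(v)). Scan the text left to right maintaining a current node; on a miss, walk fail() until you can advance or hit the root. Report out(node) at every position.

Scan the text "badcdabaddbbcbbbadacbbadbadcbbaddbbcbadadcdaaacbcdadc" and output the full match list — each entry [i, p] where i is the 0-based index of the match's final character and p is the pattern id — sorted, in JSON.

Build:
Trie (insert patterns):
  0='ε' goto a→12 b→1 c→9
  1='b' goto a→2 b→4  ←P2
  2='ba' goto d→3
  3='bad' goto ·  ←P0
  4='bb' goto c→5
  5='bbc' goto b→6
  6='bbcb' goto a→7
  7='bbcba' goto d→8
  8='bbcbad' goto ·  ←P1
  9='c' goto d→10
  10='cd' goto a→11
  11='cda' goto ·  ←P3
  12='a' goto d→13
  13='ad' goto ·  ←P4

BFS fail/out derivation:
  fail(1) 'b': from fail(0)=0 chase 'b': 0 ⇒ 0;  out={2}∪out(0)={2}
  fail(9) 'c': from fail(0)=0 chase 'c': 0 ⇒ 0;  out=∅∪out(0)=∅
  fail(12) 'a': from fail(0)=0 chase 'a': 0 ⇒ 0;  out=∅∪out(0)=∅
  fail(2) 'ba': from fail(1)=0 chase 'a': 0 ⇒ 12;  out=∅∪out(12)=∅
  fail(4) 'bb': from fail(1)=0 chase 'b': 0 ⇒ 1;  out=∅∪out(1)={2}
  fail(10) 'cd': from fail(9)=0 chase 'd': 0 ⇒ 0;  out=∅∪out(0)=∅
  fail(13) 'ad': from fail(12)=0 chase 'd': 0 ⇒ 0;  out={4}∪out(0)={4}
  fail(3) 'bad': from fail(2)=12 chase 'd': 12 ⇒ 13;  out={0}∪out(13)={0,4}
  fail(5) 'bbc': from fail(4)=1 chase 'c': 1→0 ⇒ 9;  out=∅∪out(9)=∅
  fail(11) 'cda': from fail(10)=0 chase 'a': 0 ⇒ 12;  out={3}∪out(12)={3}
  fail(6) 'bbcb': from fail(5)=9 chase 'b': 9→0 ⇒ 1;  out=∅∪out(1)={2}
  fail(7) 'bbcba': from fail(6)=1 chase 'a': 1 ⇒ 2;  out=∅∪out(2)=∅
  fail(8) 'bbcbad': from fail(7)=2 chase 'd': 2 ⇒ 3;  out={1}∪out(3)={0,1,4}

Run:
pos 0 'b': at 1  ** P2@[0:0]
pos 1 'a': at 2
pos 2 'd': at 3  ** P0@[0:2],P4@[1:2]
pos 3 'c': at 9 (fail-walked)
pos 4 'd': at 10
pos 5 'a': at 11  ** P3@[3:5]
pos 6 'b': at 1 (fail-walked)  ** P2@[6:6]
pos 7 'a': at 2
pos 8 'd': at 3  ** P0@[6:8],P4@[7:8]
pos 9 'd': at 0 (fail-walked)
pos 10 'b': at 1  ** P2@[10:10]
pos 11 'b': at 4  ** P2@[11:11]
pos 12 'c': at 5
pos 13 'b': at 6  ** P2@[13:13]
pos 14 'b': at 4 (fail-walked)  ** P2@[14:14]
pos 15 'b': at 4 (fail-walked)  ** P2@[15:15]
pos 16 'a': at 2 (fail-walked)
pos 17 'd': at 3  ** P0@[15:17],P4@[16:17]
pos 18 'a': at 12 (fail-walked)
pos 19 'c': at 9 (fail-walked)
pos 20 'b': at 1 (fail-walked)  ** P2@[20:20]
pos 21 'b': at 4  ** P2@[21:21]
pos 22 'a': at 2 (fail-walked)
pos 23 'd': at 3  ** P0@[21:23],P4@[22:23]
pos 24 'b': at 1 (fail-walked)  ** P2@[24:24]
pos 25 'a': at 2
pos 26 'd': at 3  ** P0@[24:26],P4@[25:26]
pos 27 'c': at 9 (fail-walked)
pos 28 'b': at 1 (fail-walked)  ** P2@[28:28]
pos 29 'b': at 4  ** P2@[29:29]
pos 30 'a': at 2 (fail-walked)
pos 31 'd': at 3  ** P0@[29:31],P4@[30:31]
pos 32 'd': at 0 (fail-walked)
pos 33 'b': at 1  ** P2@[33:33]
pos 34 'b': at 4  ** P2@[34:34]
pos 35 'c': at 5
pos 36 'b': at 6  ** P2@[36:36]
pos 37 'a': at 7
pos 38 'd': at 8  ** P0@[36:38],P1@[33:38],P4@[37:38]
pos 39 'a': at 12 (fail-walked)
pos 40 'd': at 13  ** P4@[39:40]
pos 41 'c': at 9 (fail-walked)
pos 42 'd': at 10
pos 43 'a': at 11  ** P3@[41:43]
pos 44 'a': at 12 (fail-walked)
pos 45 'a': at 12 (fail-walked)
pos 46 'c': at 9 (fail-walked)
pos 47 'b': at 1 (fail-walked)  ** P2@[47:47]
pos 48 'c': at 9 (fail-walked)
pos 49 'd': at 10
pos 50 'a': at 11  ** P3@[48:50]
pos 51 'd': at 13 (fail-walked)  ** P4@[50:51]
pos 52 'c': at 9 (fail-walked)

Matches: [[0,2],[2,0],[2,4],[5,3],[6,2],[8,0],[8,4],[10,2],[11,2],[13,2],[14,2],[15,2],[17,0],[17,4],[20,2],[21,2],[23,0],[23,4],[24,2],[26,0],[26,4],[28,2],[29,2],[31,0],[31,4],[33,2],[34,2],[36,2],[38,0],[38,1],[38,4],[40,4],[43,3],[47,2],[50,3],[51,4]]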